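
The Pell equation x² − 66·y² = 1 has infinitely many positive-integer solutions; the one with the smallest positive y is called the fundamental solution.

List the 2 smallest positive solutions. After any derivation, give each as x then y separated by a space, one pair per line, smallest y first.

65 8
8449 1040

d=66: √d = [8; 8,16] (ℓ=2, even), read p_1/q_1
i=0: a=8 ⇒ p=8, q=1
i=1: a=8 ⇒ p=65, q=8
→ (65, 8).  Check: 65²=4225, 66·8²=4224, difference 1.
(x_2, y_2) = (65·65 + 66·8·8, 65·8 + 8·65) = (8449, 1040)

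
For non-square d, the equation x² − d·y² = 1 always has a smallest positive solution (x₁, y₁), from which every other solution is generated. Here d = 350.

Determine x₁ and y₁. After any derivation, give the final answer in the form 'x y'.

449 24

[18; 1,2,2,2,1,36] for √350; ℓ=6 ⇒ convergent index 5
k=0  a_k=18  p_k/q_k = 18/1
k=1  a_k=1  p_k/q_k = 19/1
k=2  a_k=2  p_k/q_k = 56/3
…
k=4  a_k=2  p_k/q_k = 318/17
k=5  a_k=1  p_k/q_k = 449/24
(x₁, y₁) = (449, 24);  449² − 350·24² = 1 ✓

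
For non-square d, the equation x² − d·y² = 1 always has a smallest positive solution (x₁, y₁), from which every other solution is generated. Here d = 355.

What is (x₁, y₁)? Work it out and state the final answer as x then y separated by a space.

954809 50676

[18; 1,5,3,3,1,6,1,3,3,5,1,36] for √355; ℓ=12 ⇒ convergent index 11
a_0=18:  p_0=18·1+0=18,  q_0=18·0+1=1
a_1=1:  p_1=1·18+1=19,  q_1=1·1+0=1
a_2=5:  p_2=5·19+18=113,  q_2=5·1+1=6
a_3=3:  p_3=3·113+19=358,  q_3=3·6+1=19
a_4=3:  p_4=3·358+113=1187,  q_4=3·19+6=63
…
a_6=6:  p_6=6·1545+1187=10457,  q_6=6·82+63=555
a_7=1:  p_7=1·10457+1545=12002,  q_7=1·555+82=637
a_8=3:  p_8=3·12002+10457=46463,  q_8=3·637+555=2466
a_9=3:  p_9=3·46463+12002=151391,  q_9=3·2466+637=8035
a_10=5:  p_10=5·151391+46463=803418,  q_10=5·8035+2466=42641
a_11=1:  p_11=1·803418+151391=954809,  q_11=1·42641+8035=50676
(x₁, y₁) = (954809, 50676);  954809² − 355·50676² = 1 ✓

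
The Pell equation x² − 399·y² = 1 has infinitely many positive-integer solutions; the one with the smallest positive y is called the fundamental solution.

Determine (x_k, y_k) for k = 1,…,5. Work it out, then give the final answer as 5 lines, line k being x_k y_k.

20 1
799 40
31940 1599
1276801 63920
51040100 2555201

√399 → a₀=19, period (1,38); ℓ=2 even so k=1
step 0: (19, 1)  from 19·(1,0) + (0,1)
step 1: (20, 1)  from 1·(19,1) + (1,0)
→ (20, 1).  Check: 20²=400, 399·1²=399, difference 1.
(20+1√399)^2 = 799 + 40√399
(20+1√399)^3 = 31940 + 1599√399
(20+1√399)^4 = 1276801 + 63920√399
(20+1√399)^5 = 51040100 + 2555201√399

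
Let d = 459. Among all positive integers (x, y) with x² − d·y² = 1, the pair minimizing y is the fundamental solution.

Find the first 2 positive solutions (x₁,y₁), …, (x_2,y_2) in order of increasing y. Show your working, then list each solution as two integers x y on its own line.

√459 → a₀=21, period (2,2,1,4,21,4,1,2,2,42); ℓ=10 even so k=9
k=0  a_k=21  p_k/q_k = 21/1
k=1  a_k=2  p_k/q_k = 43/2
k=2  a_k=2  p_k/q_k = 107/5
k=3  a_k=1  p_k/q_k = 150/7
k=4  a_k=4  p_k/q_k = 707/33
…
k=6  a_k=4  p_k/q_k = 60695/2833
k=7  a_k=1  p_k/q_k = 75692/3533
k=8  a_k=2  p_k/q_k = 212079/9899
k=9  a_k=2  p_k/q_k = 499850/23331
fundamental: x₁=499850, y₁=23331  (since 249850022500 − 459·544335561 = 1)
(499850+23331√459)^2 = 499700044999 + 23324000700√459

499850 23331
499700044999 23324000700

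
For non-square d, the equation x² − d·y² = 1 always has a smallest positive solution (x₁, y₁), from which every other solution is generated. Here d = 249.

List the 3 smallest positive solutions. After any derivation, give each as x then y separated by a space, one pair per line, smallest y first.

√249 → a₀=15, period (1,3,1,1,5,…,3,1,30); ℓ=16 even so k=15
a_0=15:  p_0=15·1+0=15,  q_0=15·0+1=1
a_1=1:  p_1=1·15+1=16,  q_1=1·1+0=1
a_2=3:  p_2=3·16+15=63,  q_2=3·1+1=4
a_3=1:  p_3=1·63+16=79,  q_3=1·4+1=5
…
a_6=1:  p_6=1·789+142=931,  q_6=1·50+9=59
a_7=3:  p_7=3·931+789=3582,  q_7=3·59+50=227
…
a_9=3:  p_9=3·36751+3582=113835,  q_9=3·2329+227=7214
a_10=1:  p_10=1·113835+36751=150586,  q_10=1·7214+2329=9543
a_11=5:  p_11=5·150586+113835=866765,  q_11=5·9543+7214=54929
a_12=1:  p_12=1·866765+150586=1017351,  q_12=1·54929+9543=64472
…
a_14=3:  p_14=3·1884116+1017351=6669699,  q_14=3·119401+64472=422675
a_15=1:  p_15=1·6669699+1884116=8553815,  q_15=1·422675+119401=542076
→ (8553815, 542076).  Check: 8553815²=73167751054225, 249·542076²=73167751054224, difference 1.
(x_2, y_2) = (8553815·8553815 + 249·542076·542076, 8553815·542076 + 542076·8553815) = (146335502108449, 9273635639880)
(x_3, y_3) = (8553815·146335502108449 + 249·542076·9273635639880, 8553815·9273635639880 + 542076·146335502108449) = (2503453625935556812055, 158649927281879742324)

8553815 542076
146335502108449 9273635639880
2503453625935556812055 158649927281879742324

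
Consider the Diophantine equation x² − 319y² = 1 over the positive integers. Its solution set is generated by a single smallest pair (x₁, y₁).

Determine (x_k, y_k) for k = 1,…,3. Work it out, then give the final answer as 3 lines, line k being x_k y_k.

12901780 722361
332911854336799 18639485405160
8590311008090840302660 480965080021169647239

√319 = [17; 1,6,5,1,4,…,6,1,34, …], period ℓ=14 (even) → k=13
a_0=17:  p_0=17·1+0=17,  q_0=17·0+1=1
…
a_4=1:  p_4=1·643+125=768,  q_4=1·36+7=43
a_5=4:  p_5=4·768+643=3715,  q_5=4·43+36=208
a_6=3:  p_6=3·3715+768=11913,  q_6=3·208+43=667
a_7=1:  p_7=1·11913+3715=15628,  q_7=1·667+208=875
a_8=3:  p_8=3·15628+11913=58797,  q_8=3·875+667=3292
…
a_10=1:  p_10=1·250816+58797=309613,  q_10=1·14043+3292=17335
a_11=5:  p_11=5·309613+250816=1798881,  q_11=5·17335+14043=100718
a_12=6:  p_12=6·1798881+309613=11102899,  q_12=6·100718+17335=621643
a_13=1:  p_13=1·11102899+1798881=12901780,  q_13=1·621643+100718=722361
→ (12901780, 722361).  Check: 12901780²=166455927168400, 319·722361²=166455927168399, difference 1.
(12901780+722361√319)^2 = 332911854336799 + 18639485405160√319
(12901780+722361√319)^3 = 8590311008090840302660 + 480965080021169647239√319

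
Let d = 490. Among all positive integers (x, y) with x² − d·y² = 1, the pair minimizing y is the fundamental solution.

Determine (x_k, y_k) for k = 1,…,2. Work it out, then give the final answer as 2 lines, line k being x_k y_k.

√490 → a₀=22, period (7,2,1,4,4,4,1,2,7,44); ℓ=10 even so k=9
step 0: (22, 1)  from 22·(1,0) + (0,1)
step 1: (155, 7)  from 7·(22,1) + (1,0)
step 2: (332, 15)  from 2·(155,7) + (22,1)
step 3: (487, 22)  from 1·(332,15) + (155,7)
…
step 6: (40708, 1839)  from 4·(9607,434) + (2280,103)
step 7: (50315, 2273)  from 1·(40708,1839) + (9607,434)
step 8: (141338, 6385)  from 2·(50315,2273) + (40708,1839)
step 9: (1039681, 46968)  from 7·(141338,6385) + (50315,2273)
(x₁, y₁) = (1039681, 46968);  1039681² − 490·46968² = 1 ✓
(x_2, y_2) = (1039681·1039681 + 490·46968·46968, 1039681·46968 + 46968·1039681) = (2161873163521, 97663474416)

1039681 46968
2161873163521 97663474416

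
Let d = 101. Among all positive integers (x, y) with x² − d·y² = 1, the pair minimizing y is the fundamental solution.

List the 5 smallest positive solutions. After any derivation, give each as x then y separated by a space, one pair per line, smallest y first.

√101 = [10; 20, …], period ℓ=1 (odd) → k=1
step 0: (10, 1)  from 10·(1,0) + (0,1)
step 1: (201, 20)  from 20·(10,1) + (1,0)
(x₁, y₁) = (201, 20);  201² − 101·20² = 1 ✓
(x_2, y_2) = (201·201 + 101·20·20, 201·20 + 20·201) = (80801, 8040)
(x_3, y_3) = (201·80801 + 101·20·8040, 201·8040 + 20·80801) = (32481801, 3232060)
(x_4, y_4) = (201·32481801 + 101·20·3232060, 201·3232060 + 20·32481801) = (13057603201, 1299280080)
(x_5, y_5) = (201·13057603201 + 101·20·1299280080, 201·1299280080 + 20·13057603201) = (5249124005001, 522307360100)

201 20
80801 8040
32481801 3232060
13057603201 1299280080
5249124005001 522307360100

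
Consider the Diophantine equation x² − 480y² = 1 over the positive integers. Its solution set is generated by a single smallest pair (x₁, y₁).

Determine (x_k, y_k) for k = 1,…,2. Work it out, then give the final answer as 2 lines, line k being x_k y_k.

√480 → a₀=21, period (1,9,1,42); ℓ=4 even so k=3
k=0  a_k=21  p_k/q_k = 21/1
…
k=2  a_k=9  p_k/q_k = 219/10
k=3  a_k=1  p_k/q_k = 241/11
(x₁, y₁) = (241, 11);  241² − 480·11² = 1 ✓
k=2:  x_2 = 241·241+480·11·11 = 116161,  y_2 = 241·11+11·241 = 5302

241 11
116161 5302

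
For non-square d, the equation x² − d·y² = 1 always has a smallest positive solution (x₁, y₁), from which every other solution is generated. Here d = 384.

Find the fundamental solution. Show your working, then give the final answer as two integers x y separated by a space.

[19; 1,1,2,9,2,1,1,38] for √384; ℓ=8 ⇒ convergent index 7
k=0  a_k=19  p_k/q_k = 19/1
k=1  a_k=1  p_k/q_k = 20/1
…
k=5  a_k=2  p_k/q_k = 1940/99
k=6  a_k=1  p_k/q_k = 2861/146
k=7  a_k=1  p_k/q_k = 4801/245
(x₁, y₁) = (4801, 245);  4801² − 384·245² = 1 ✓

4801 245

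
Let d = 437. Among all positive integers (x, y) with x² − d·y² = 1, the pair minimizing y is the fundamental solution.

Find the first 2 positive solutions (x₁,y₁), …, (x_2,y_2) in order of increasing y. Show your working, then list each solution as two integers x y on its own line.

[20; 1,9,2,9,1,40] for √437; ℓ=6 ⇒ convergent index 5
k=0  a_k=20  p_k/q_k = 20/1
k=1  a_k=1  p_k/q_k = 21/1
k=2  a_k=9  p_k/q_k = 209/10
k=3  a_k=2  p_k/q_k = 439/21
k=4  a_k=9  p_k/q_k = 4160/199
k=5  a_k=1  p_k/q_k = 4599/220
(x₁, y₁) = (4599, 220);  4599² − 437·220² = 1 ✓
(4599+220√437)^2 = 42301601 + 2023560√437

4599 220
42301601 2023560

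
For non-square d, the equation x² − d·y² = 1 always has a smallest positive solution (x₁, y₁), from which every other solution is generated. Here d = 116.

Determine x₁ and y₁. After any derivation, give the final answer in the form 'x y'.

9801 910

[10; 1,3,2,1,4,1,2,3,1,20] for √116; ℓ=10 ⇒ convergent index 9
step 0: (10, 1)  from 10·(1,0) + (0,1)
step 1: (11, 1)  from 1·(10,1) + (1,0)
step 2: (43, 4)  from 3·(11,1) + (10,1)
…
step 4: (140, 13)  from 1·(97,9) + (43,4)
step 5: (657, 61)  from 4·(140,13) + (97,9)
step 6: (797, 74)  from 1·(657,61) + (140,13)
step 7: (2251, 209)  from 2·(797,74) + (657,61)
step 8: (7550, 701)  from 3·(2251,209) + (797,74)
step 9: (9801, 910)  from 1·(7550,701) + (2251,209)
fundamental: x₁=9801, y₁=910  (since 96059601 − 116·828100 = 1)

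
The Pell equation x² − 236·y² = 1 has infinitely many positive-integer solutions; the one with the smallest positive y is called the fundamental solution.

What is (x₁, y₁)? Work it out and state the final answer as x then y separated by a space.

√236 → a₀=15, period (2,1,3,5,1,6,1,5,3,1,2,30); ℓ=12 even so k=11
step 0: (15, 1)  from 15·(1,0) + (0,1)
step 1: (31, 2)  from 2·(15,1) + (1,0)
…
step 6: (7251, 472)  from 6·(1060,69) + (891,58)
step 7: (8311, 541)  from 1·(7251,472) + (1060,69)
…
step 9: (154729, 10072)  from 3·(48806,3177) + (8311,541)
step 10: (203535, 13249)  from 1·(154729,10072) + (48806,3177)
step 11: (561799, 36570)  from 2·(203535,13249) + (154729,10072)
→ (561799, 36570).  Check: 561799²=315618116401, 236·36570²=315618116400, difference 1.

561799 36570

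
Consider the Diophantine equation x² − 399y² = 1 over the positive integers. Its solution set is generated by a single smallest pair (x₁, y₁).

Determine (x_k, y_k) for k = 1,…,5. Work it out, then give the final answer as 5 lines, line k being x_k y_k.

20 1
799 40
31940 1599
1276801 63920
51040100 2555201

[19; 1,38] for √399; ℓ=2 ⇒ convergent index 1
step 0: (19, 1)  from 19·(1,0) + (0,1)
step 1: (20, 1)  from 1·(19,1) + (1,0)
(x₁, y₁) = (20, 1);  20² − 399·1² = 1 ✓
k=2:  x_2 = 20·20+399·1·1 = 799,  y_2 = 20·1+1·20 = 40
k=3:  x_3 = 20·799+399·1·40 = 31940,  y_3 = 20·40+1·799 = 1599
k=4:  x_4 = 20·31940+399·1·1599 = 1276801,  y_4 = 20·1599+1·31940 = 63920
k=5:  x_5 = 20·1276801+399·1·63920 = 51040100,  y_5 = 20·63920+1·1276801 = 2555201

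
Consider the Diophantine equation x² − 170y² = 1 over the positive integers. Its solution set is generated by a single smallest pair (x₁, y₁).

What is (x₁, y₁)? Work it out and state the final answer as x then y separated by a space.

339 26

√170 → a₀=13, period (26); ℓ=1 odd so k=1
step 0: (13, 1)  from 13·(1,0) + (0,1)
step 1: (339, 26)  from 26·(13,1) + (1,0)
→ (339, 26).  Check: 339²=114921, 170·26²=114920, difference 1.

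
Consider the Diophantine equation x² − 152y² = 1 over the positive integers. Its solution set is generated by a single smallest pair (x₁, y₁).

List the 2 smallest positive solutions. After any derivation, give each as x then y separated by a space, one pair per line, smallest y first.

37 3
2737 222

√152 → a₀=12, period (3,24); ℓ=2 even so k=1
i=0: a=12 ⇒ p=12, q=1
i=1: a=3 ⇒ p=37, q=3
fundamental: x₁=37, y₁=3  (since 1369 − 152·9 = 1)
(37+3√152)^2 = 2737 + 222√152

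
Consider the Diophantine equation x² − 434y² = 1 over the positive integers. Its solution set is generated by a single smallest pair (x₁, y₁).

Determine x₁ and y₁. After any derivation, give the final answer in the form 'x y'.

125 6

√434 = [20; 1,4,1,40, …], period ℓ=4 (even) → k=3
i=0: a=20 ⇒ p=20, q=1
i=1: a=1 ⇒ p=21, q=1
i=2: a=4 ⇒ p=104, q=5
i=3: a=1 ⇒ p=125, q=6
fundamental: x₁=125, y₁=6  (since 15625 − 434·36 = 1)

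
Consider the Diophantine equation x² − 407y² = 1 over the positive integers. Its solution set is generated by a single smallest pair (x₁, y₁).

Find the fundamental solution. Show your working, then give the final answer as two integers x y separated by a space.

√407 → a₀=20, period (5,1,2,1,5,40); ℓ=6 even so k=5
step 0: (20, 1)  from 20·(1,0) + (0,1)
…
step 2: (121, 6)  from 1·(101,5) + (20,1)
step 3: (343, 17)  from 2·(121,6) + (101,5)
step 4: (464, 23)  from 1·(343,17) + (121,6)
step 5: (2663, 132)  from 5·(464,23) + (343,17)
→ (2663, 132).  Check: 2663²=7091569, 407·132²=7091568, difference 1.

2663 132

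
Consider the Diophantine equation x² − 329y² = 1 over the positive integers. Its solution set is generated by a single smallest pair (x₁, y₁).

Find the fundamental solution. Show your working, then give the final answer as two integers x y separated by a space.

√329 = [18; 7,4,2,1,1,4,1,1,2,4,7,36, …], period ℓ=12 (even) → k=11
k=0  a_k=18  p_k/q_k = 18/1
k=1  a_k=7  p_k/q_k = 127/7
k=2  a_k=4  p_k/q_k = 526/29
k=3  a_k=2  p_k/q_k = 1179/65
k=4  a_k=1  p_k/q_k = 1705/94
k=5  a_k=1  p_k/q_k = 2884/159
…
k=9  a_k=2  p_k/q_k = 74857/4127
k=10  a_k=4  p_k/q_k = 328794/18127
k=11  a_k=7  p_k/q_k = 2376415/131016
fundamental: x₁=2376415, y₁=131016  (since 5647348252225 − 329·17165192256 = 1)

2376415 131016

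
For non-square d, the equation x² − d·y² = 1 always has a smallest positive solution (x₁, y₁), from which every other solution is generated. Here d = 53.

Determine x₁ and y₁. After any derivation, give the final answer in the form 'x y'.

66249 9100

d=53: √d = [7; 3,1,1,3,14] (ℓ=5, odd), read p_9/q_9
i=0: a=7 ⇒ p=7, q=1
…
i=2: a=1 ⇒ p=29, q=4
…
i=4: a=3 ⇒ p=182, q=25
i=5: a=14 ⇒ p=2599, q=357
…
i=7: a=1 ⇒ p=10578, q=1453
i=8: a=1 ⇒ p=18557, q=2549
i=9: a=3 ⇒ p=66249, q=9100
(x₁, y₁) = (66249, 9100);  66249² − 53·9100² = 1 ✓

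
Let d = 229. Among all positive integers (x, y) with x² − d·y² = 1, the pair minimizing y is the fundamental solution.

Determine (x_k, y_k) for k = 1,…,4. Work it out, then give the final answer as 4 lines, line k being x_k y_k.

5848201 386460
68402909872801 4520191516920
800067931842043513801 52869977098885735380
9357916158133073035999171201 618388505879356792878585840

√229 → a₀=15, period (7,1,1,7,30); ℓ=5 odd so k=9
step 0: (15, 1)  from 15·(1,0) + (0,1)
step 1: (106, 7)  from 7·(15,1) + (1,0)
step 2: (121, 8)  from 1·(106,7) + (15,1)
step 3: (227, 15)  from 1·(121,8) + (106,7)
step 4: (1710, 113)  from 7·(227,15) + (121,8)
step 5: (51527, 3405)  from 30·(1710,113) + (227,15)
step 6: (362399, 23948)  from 7·(51527,3405) + (1710,113)
…
step 8: (776325, 51301)  from 1·(413926,27353) + (362399,23948)
step 9: (5848201, 386460)  from 7·(776325,51301) + (413926,27353)
(x₁, y₁) = (5848201, 386460);  5848201² − 229·386460² = 1 ✓
k=2:  x_2 = 5848201·5848201+229·386460·386460 = 68402909872801,  y_2 = 5848201·386460+386460·5848201 = 4520191516920
k=3:  x_3 = 5848201·68402909872801+229·386460·4520191516920 = 800067931842043513801,  y_3 = 5848201·4520191516920+386460·68402909872801 = 52869977098885735380
k=4:  x_4 = 5848201·800067931842043513801+229·386460·52869977098885735380 = 9357916158133073035999171201,  y_4 = 5848201·52869977098885735380+386460·800067931842043513801 = 618388505879356792878585840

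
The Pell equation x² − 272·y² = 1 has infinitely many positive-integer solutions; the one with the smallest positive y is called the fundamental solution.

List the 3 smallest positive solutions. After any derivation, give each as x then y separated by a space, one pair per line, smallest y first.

d=272: √d = [16; 2,32] (ℓ=2, even), read p_1/q_1
i=0: a=16 ⇒ p=16, q=1
i=1: a=2 ⇒ p=33, q=2
fundamental: x₁=33, y₁=2  (since 1089 − 272·4 = 1)
n=2: (33,2)∘(33,2) = (33·33+272·2·2, 33·2+2·33) = (2177,132)
n=3: (2177,132)∘(33,2) = (33·2177+272·2·132, 33·132+2·2177) = (143649,8710)

33 2
2177 132
143649 8710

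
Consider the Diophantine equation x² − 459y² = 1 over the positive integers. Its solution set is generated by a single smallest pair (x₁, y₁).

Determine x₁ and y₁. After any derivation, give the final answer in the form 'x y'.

d=459: √d = [21; 2,2,1,4,21,4,1,2,2,42] (ℓ=10, even), read p_9/q_9
step 0: (21, 1)  from 21·(1,0) + (0,1)
step 1: (43, 2)  from 2·(21,1) + (1,0)
step 2: (107, 5)  from 2·(43,2) + (21,1)
…
step 4: (707, 33)  from 4·(150,7) + (107,5)
step 5: (14997, 700)  from 21·(707,33) + (150,7)
step 6: (60695, 2833)  from 4·(14997,700) + (707,33)
step 7: (75692, 3533)  from 1·(60695,2833) + (14997,700)
step 8: (212079, 9899)  from 2·(75692,3533) + (60695,2833)
step 9: (499850, 23331)  from 2·(212079,9899) + (75692,3533)
fundamental: x₁=499850, y₁=23331  (since 249850022500 − 459·544335561 = 1)

499850 23331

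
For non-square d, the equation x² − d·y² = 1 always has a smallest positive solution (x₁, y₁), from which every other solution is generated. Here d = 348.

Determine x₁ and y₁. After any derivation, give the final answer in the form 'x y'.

d=348: √d = [18; 1,1,1,8,1,1,1,36] (ℓ=8, even), read p_7/q_7
a_0=18:  p_0=18·1+0=18,  q_0=18·0+1=1
…
a_4=8:  p_4=8·56+37=485,  q_4=8·3+2=26
a_5=1:  p_5=1·485+56=541,  q_5=1·26+3=29
a_6=1:  p_6=1·541+485=1026,  q_6=1·29+26=55
a_7=1:  p_7=1·1026+541=1567,  q_7=1·55+29=84
fundamental: x₁=1567, y₁=84  (since 2455489 − 348·7056 = 1)

1567 84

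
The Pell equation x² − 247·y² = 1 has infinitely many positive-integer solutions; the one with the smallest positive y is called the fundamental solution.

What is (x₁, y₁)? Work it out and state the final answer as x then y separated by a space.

85292 5427

√247 = [15; 1,2,1,1,9,1,9,1,1,2,1,30, …], period ℓ=12 (even) → k=11
a_0=15:  p_0=15·1+0=15,  q_0=15·0+1=1
a_1=1:  p_1=1·15+1=16,  q_1=1·1+0=1
a_2=2:  p_2=2·16+15=47,  q_2=2·1+1=3
…
a_6=1:  p_6=1·1053+110=1163,  q_6=1·67+7=74
…
a_8=1:  p_8=1·11520+1163=12683,  q_8=1·733+74=807
…
a_10=2:  p_10=2·24203+12683=61089,  q_10=2·1540+807=3887
a_11=1:  p_11=1·61089+24203=85292,  q_11=1·3887+1540=5427
(x₁, y₁) = (85292, 5427);  85292² − 247·5427² = 1 ✓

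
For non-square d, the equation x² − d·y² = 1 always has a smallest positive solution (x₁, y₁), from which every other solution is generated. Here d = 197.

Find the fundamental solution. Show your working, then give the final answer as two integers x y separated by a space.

[14; 28] for √197; ℓ=1 ⇒ convergent index 1
a_0=14:  p_0=14·1+0=14,  q_0=14·0+1=1
a_1=28:  p_1=28·14+1=393,  q_1=28·1+0=28
(x₁, y₁) = (393, 28);  393² − 197·28² = 1 ✓

393 28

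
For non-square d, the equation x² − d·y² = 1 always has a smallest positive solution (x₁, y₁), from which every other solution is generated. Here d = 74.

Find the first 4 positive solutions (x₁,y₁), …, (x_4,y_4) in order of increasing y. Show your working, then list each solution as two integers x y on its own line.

√74 = [8; 1,1,1,1,16, …], period ℓ=5 (odd) → k=9
a_0=8:  p_0=8·1+0=8,  q_0=8·0+1=1
a_1=1:  p_1=1·8+1=9,  q_1=1·1+0=1
…
a_3=1:  p_3=1·17+9=26,  q_3=1·2+1=3
…
a_8=1:  p_8=1·1471+757=2228,  q_8=1·171+88=259
a_9=1:  p_9=1·2228+1471=3699,  q_9=1·259+171=430
fundamental: x₁=3699, y₁=430  (since 13682601 − 74·184900 = 1)
(3699+430√74)^2 = 27365201 + 3181140√74
(3699+430√74)^3 = 202447753299 + 23534073290√74
(3699+430√74)^4 = 1497708451540801 + 174105071018280√74

3699 430
27365201 3181140
202447753299 23534073290
1497708451540801 174105071018280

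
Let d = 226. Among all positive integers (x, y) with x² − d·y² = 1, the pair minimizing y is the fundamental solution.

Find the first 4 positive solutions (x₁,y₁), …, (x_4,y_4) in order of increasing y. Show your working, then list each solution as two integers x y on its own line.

√226 = [15; 30, …], period ℓ=1 (odd) → k=1
k=0  a_k=15  p_k/q_k = 15/1
k=1  a_k=30  p_k/q_k = 451/30
→ (451, 30).  Check: 451²=203401, 226·30²=203400, difference 1.
n=2: (451,30)∘(451,30) = (451·451+226·30·30, 451·30+30·451) = (406801,27060)
n=3: (406801,27060)∘(451,30) = (451·406801+226·30·27060, 451·27060+30·406801) = (366934051,24408090)
n=4: (366934051,24408090)∘(451,30) = (451·366934051+226·30·24408090, 451·24408090+30·366934051) = (330974107201,22016070120)

451 30
406801 27060
366934051 24408090
330974107201 22016070120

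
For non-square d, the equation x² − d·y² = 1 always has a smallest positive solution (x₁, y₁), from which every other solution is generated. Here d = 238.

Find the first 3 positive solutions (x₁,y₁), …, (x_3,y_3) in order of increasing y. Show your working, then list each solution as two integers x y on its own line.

11663 756
272051137 17634456
6345864809999 411341319900

[15; 2,2,1,14,1,2,2,30] for √238; ℓ=8 ⇒ convergent index 7
a_0=15:  p_0=15·1+0=15,  q_0=15·0+1=1
…
a_3=1:  p_3=1·77+31=108,  q_3=1·5+2=7
a_4=14:  p_4=14·108+77=1589,  q_4=14·7+5=103
…
a_6=2:  p_6=2·1697+1589=4983,  q_6=2·110+103=323
a_7=2:  p_7=2·4983+1697=11663,  q_7=2·323+110=756
→ (11663, 756).  Check: 11663²=136025569, 238·756²=136025568, difference 1.
n=2: (11663,756)∘(11663,756) = (11663·11663+238·756·756, 11663·756+756·11663) = (272051137,17634456)
n=3: (272051137,17634456)∘(11663,756) = (11663·272051137+238·756·17634456, 11663·17634456+756·272051137) = (6345864809999,411341319900)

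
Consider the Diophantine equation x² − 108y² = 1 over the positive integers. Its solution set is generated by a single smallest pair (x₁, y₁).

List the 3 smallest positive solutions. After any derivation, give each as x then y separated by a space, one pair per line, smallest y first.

1351 130
3650401 351260
9863382151 949104390

√108 → a₀=10, period (2,1,1,4,1,1,2,20); ℓ=8 even so k=7
k=0  a_k=10  p_k/q_k = 10/1
…
k=2  a_k=1  p_k/q_k = 31/3
…
k=6  a_k=1  p_k/q_k = 530/51
k=7  a_k=2  p_k/q_k = 1351/130
fundamental: x₁=1351, y₁=130  (since 1825201 − 108·16900 = 1)
(1351+130√108)^2 = 3650401 + 351260√108
(1351+130√108)^3 = 9863382151 + 949104390√108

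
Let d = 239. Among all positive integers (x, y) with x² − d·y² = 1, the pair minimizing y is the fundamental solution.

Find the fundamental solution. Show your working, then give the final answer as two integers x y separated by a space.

√239 → a₀=15, period (2,5,1,2,4,15,4,2,1,5,2,30); ℓ=12 even so k=11
i=0: a=15 ⇒ p=15, q=1
…
i=10: a=5 ⇒ p=2847431, q=184185
i=11: a=2 ⇒ p=6195120, q=400729
fundamental: x₁=6195120, y₁=400729  (since 38379511814400 − 239·160583731441 = 1)

6195120 400729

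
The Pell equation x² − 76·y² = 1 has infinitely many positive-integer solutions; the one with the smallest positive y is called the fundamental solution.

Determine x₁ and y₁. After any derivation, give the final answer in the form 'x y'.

57799 6630

[8; 1,2,1,1,5,4,5,1,1,2,1,16] for √76; ℓ=12 ⇒ convergent index 11
a_0=8:  p_0=8·1+0=8,  q_0=8·0+1=1
a_1=1:  p_1=1·8+1=9,  q_1=1·1+0=1
…
a_3=1:  p_3=1·26+9=35,  q_3=1·3+1=4
a_4=1:  p_4=1·35+26=61,  q_4=1·4+3=7
…
a_6=4:  p_6=4·340+61=1421,  q_6=4·39+7=163
a_7=5:  p_7=5·1421+340=7445,  q_7=5·163+39=854
…
a_10=2:  p_10=2·16311+8866=41488,  q_10=2·1871+1017=4759
a_11=1:  p_11=1·41488+16311=57799,  q_11=1·4759+1871=6630
fundamental: x₁=57799, y₁=6630  (since 3340724401 − 76·43956900 = 1)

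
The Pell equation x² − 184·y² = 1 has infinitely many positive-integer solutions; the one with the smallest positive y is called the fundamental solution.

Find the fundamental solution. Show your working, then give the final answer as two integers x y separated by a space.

24335 1794

[13; 1,1,3,2,1,2,1,2,3,1,1,26] for √184; ℓ=12 ⇒ convergent index 11
a_0=13:  p_0=13·1+0=13,  q_0=13·0+1=1
a_1=1:  p_1=1·13+1=14,  q_1=1·1+0=1
a_2=1:  p_2=1·14+13=27,  q_2=1·1+1=2
a_3=3:  p_3=3·27+14=95,  q_3=3·2+1=7
a_4=2:  p_4=2·95+27=217,  q_4=2·7+2=16
a_5=1:  p_5=1·217+95=312,  q_5=1·16+7=23
a_6=2:  p_6=2·312+217=841,  q_6=2·23+16=62
a_7=1:  p_7=1·841+312=1153,  q_7=1·62+23=85
a_8=2:  p_8=2·1153+841=3147,  q_8=2·85+62=232
a_9=3:  p_9=3·3147+1153=10594,  q_9=3·232+85=781
a_10=1:  p_10=1·10594+3147=13741,  q_10=1·781+232=1013
a_11=1:  p_11=1·13741+10594=24335,  q_11=1·1013+781=1794
fundamental: x₁=24335, y₁=1794  (since 592192225 − 184·3218436 = 1)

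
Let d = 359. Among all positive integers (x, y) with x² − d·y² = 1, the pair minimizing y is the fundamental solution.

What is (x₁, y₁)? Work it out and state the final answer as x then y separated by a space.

360 19

[18; 1,17,1,36] for √359; ℓ=4 ⇒ convergent index 3
step 0: (18, 1)  from 18·(1,0) + (0,1)
…
step 2: (341, 18)  from 17·(19,1) + (18,1)
step 3: (360, 19)  from 1·(341,18) + (19,1)
→ (360, 19).  Check: 360²=129600, 359·19²=129599, difference 1.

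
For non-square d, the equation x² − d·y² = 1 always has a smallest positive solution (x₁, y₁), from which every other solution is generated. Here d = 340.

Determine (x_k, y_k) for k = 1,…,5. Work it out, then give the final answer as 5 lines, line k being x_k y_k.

√340 = [18; 2,3,1,1,1,…,3,2,36, …], period ℓ=14 (even) → k=13
i=0: a=18 ⇒ p=18, q=1
i=1: a=2 ⇒ p=37, q=2
…
i=5: a=1 ⇒ p=461, q=25
i=6: a=1 ⇒ p=756, q=41
i=7: a=8 ⇒ p=6509, q=353
…
i=12: a=3 ⇒ p=125478, q=6805
i=13: a=2 ⇒ p=285769, q=15498
(x₁, y₁) = (285769, 15498);  285769² − 340·15498² = 1 ✓
(x_2, y_2) = (285769·285769 + 340·15498·15498, 285769·15498 + 15498·285769) = (163327842721, 8857695924)
(x_3, y_3) = (285769·163327842721 + 340·15498·8857695924, 285769·8857695924 + 15498·163327842721) = (93348068572789129, 5062509812995614)
(x_4, y_4) = (285769·93348068572789129 + 340·15498·5062509812995614, 285769·5062509812995614 + 15498·93348068572789129) = (53351968415791425367681, 2893416733491029538408)
(x_5, y_5) = (285769·53351968415791425367681 + 340·15498·2893416733491029538408, 285769·2893416733491029538408 + 15498·53351968415791425367681) = (30492677324331251603220874249, 1653697613020933530509635890)

285769 15498
163327842721 8857695924
93348068572789129 5062509812995614
53351968415791425367681 2893416733491029538408
30492677324331251603220874249 1653697613020933530509635890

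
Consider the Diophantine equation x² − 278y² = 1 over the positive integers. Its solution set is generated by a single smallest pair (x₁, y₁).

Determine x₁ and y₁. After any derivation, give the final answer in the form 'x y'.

2501 150

√278 → a₀=16, period (1,2,16,2,1,32); ℓ=6 even so k=5
k=0  a_k=16  p_k/q_k = 16/1
k=1  a_k=1  p_k/q_k = 17/1
…
k=3  a_k=16  p_k/q_k = 817/49
k=4  a_k=2  p_k/q_k = 1684/101
k=5  a_k=1  p_k/q_k = 2501/150
fundamental: x₁=2501, y₁=150  (since 6255001 − 278·22500 = 1)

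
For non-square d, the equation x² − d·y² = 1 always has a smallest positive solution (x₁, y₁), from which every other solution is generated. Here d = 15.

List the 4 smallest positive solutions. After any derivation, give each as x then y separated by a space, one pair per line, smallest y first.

4 1
31 8
244 63
1921 496

√15 = [3; 1,6, …], period ℓ=2 (even) → k=1
i=0: a=3 ⇒ p=3, q=1
i=1: a=1 ⇒ p=4, q=1
fundamental: x₁=4, y₁=1  (since 16 − 15·1 = 1)
(x_2, y_2) = (4·4 + 15·1·1, 4·1 + 1·4) = (31, 8)
(x_3, y_3) = (4·31 + 15·1·8, 4·8 + 1·31) = (244, 63)
(x_4, y_4) = (4·244 + 15·1·63, 4·63 + 1·244) = (1921, 496)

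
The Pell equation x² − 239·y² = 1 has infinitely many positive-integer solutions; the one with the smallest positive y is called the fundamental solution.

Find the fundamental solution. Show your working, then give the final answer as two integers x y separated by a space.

√239 = [15; 2,5,1,2,4,15,4,2,1,5,2,30, …], period ℓ=12 (even) → k=11
a_0=15:  p_0=15·1+0=15,  q_0=15·0+1=1
a_1=2:  p_1=2·15+1=31,  q_1=2·1+0=2
a_2=5:  p_2=5·31+15=170,  q_2=5·2+1=11
…
a_5=4:  p_5=4·572+201=2489,  q_5=4·37+13=161
…
a_10=5:  p_10=5·500258+346141=2847431,  q_10=5·32359+22390=184185
a_11=2:  p_11=2·2847431+500258=6195120,  q_11=2·184185+32359=400729
(x₁, y₁) = (6195120, 400729);  6195120² − 239·400729² = 1 ✓

6195120 400729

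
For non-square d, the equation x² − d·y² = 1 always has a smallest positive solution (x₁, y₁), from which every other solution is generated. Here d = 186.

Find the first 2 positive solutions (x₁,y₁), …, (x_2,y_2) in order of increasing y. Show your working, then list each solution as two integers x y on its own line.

7501 550
112530001 8251100

√186 → a₀=13, period (1,1,1,3,4,3,1,1,1,26); ℓ=10 even so k=9
step 0: (13, 1)  from 13·(1,0) + (0,1)
…
step 3: (41, 3)  from 1·(27,2) + (14,1)
step 4: (150, 11)  from 3·(41,3) + (27,2)
…
step 6: (2073, 152)  from 3·(641,47) + (150,11)
…
step 8: (4787, 351)  from 1·(2714,199) + (2073,152)
step 9: (7501, 550)  from 1·(4787,351) + (2714,199)
→ (7501, 550).  Check: 7501²=56265001, 186·550²=56265000, difference 1.
(7501+550√186)^2 = 112530001 + 8251100√186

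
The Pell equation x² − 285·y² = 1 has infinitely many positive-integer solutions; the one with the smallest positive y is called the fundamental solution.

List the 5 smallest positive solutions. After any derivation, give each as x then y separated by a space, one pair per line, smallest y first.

√285 = [16; 1,7,2,7,1,32, …], period ℓ=6 (even) → k=5
a_0=16:  p_0=16·1+0=16,  q_0=16·0+1=1
…
a_3=2:  p_3=2·135+17=287,  q_3=2·8+1=17
a_4=7:  p_4=7·287+135=2144,  q_4=7·17+8=127
a_5=1:  p_5=1·2144+287=2431,  q_5=1·127+17=144
→ (2431, 144).  Check: 2431²=5909761, 285·144²=5909760, difference 1.
k=2:  x_2 = 2431·2431+285·144·144 = 11819521,  y_2 = 2431·144+144·2431 = 700128
k=3:  x_3 = 2431·11819521+285·144·700128 = 57466508671,  y_3 = 2431·700128+144·11819521 = 3404022192
k=4:  x_4 = 2431·57466508671+285·144·3404022192 = 279402153338881,  y_4 = 2431·3404022192+144·57466508671 = 16550355197376
k=5:  x_5 = 2431·279402153338881+285·144·16550355197376 = 1358453212067130751,  y_5 = 2431·16550355197376+144·279402153338881 = 80467823565619920

2431 144
11819521 700128
57466508671 3404022192
279402153338881 16550355197376
1358453212067130751 80467823565619920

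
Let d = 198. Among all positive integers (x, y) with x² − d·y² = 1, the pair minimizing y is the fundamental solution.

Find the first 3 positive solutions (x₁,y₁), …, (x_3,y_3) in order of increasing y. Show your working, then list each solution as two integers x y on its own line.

197 14
77617 5516
30580901 2173290

[14; 14,28] for √198; ℓ=2 ⇒ convergent index 1
a_0=14:  p_0=14·1+0=14,  q_0=14·0+1=1
a_1=14:  p_1=14·14+1=197,  q_1=14·1+0=14
fundamental: x₁=197, y₁=14  (since 38809 − 198·196 = 1)
n=2: (197,14)∘(197,14) = (197·197+198·14·14, 197·14+14·197) = (77617,5516)
n=3: (77617,5516)∘(197,14) = (197·77617+198·14·5516, 197·5516+14·77617) = (30580901,2173290)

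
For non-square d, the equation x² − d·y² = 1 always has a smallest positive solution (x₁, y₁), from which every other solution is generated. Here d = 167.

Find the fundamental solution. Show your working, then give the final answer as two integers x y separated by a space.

168 13

d=167: √d = [12; 1,11,1,24] (ℓ=4, even), read p_3/q_3
step 0: (12, 1)  from 12·(1,0) + (0,1)
step 1: (13, 1)  from 1·(12,1) + (1,0)
step 2: (155, 12)  from 11·(13,1) + (12,1)
step 3: (168, 13)  from 1·(155,12) + (13,1)
fundamental: x₁=168, y₁=13  (since 28224 − 167·169 = 1)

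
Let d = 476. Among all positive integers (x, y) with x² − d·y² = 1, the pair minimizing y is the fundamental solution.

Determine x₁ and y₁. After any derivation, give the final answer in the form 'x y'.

√476 → a₀=21, period (1,4,2,10,2,4,1,42); ℓ=8 even so k=7
a_0=21:  p_0=21·1+0=21,  q_0=21·0+1=1
a_1=1:  p_1=1·21+1=22,  q_1=1·1+0=1
…
a_4=10:  p_4=10·240+109=2509,  q_4=10·11+5=115
…
a_6=4:  p_6=4·5258+2509=23541,  q_6=4·241+115=1079
a_7=1:  p_7=1·23541+5258=28799,  q_7=1·1079+241=1320
fundamental: x₁=28799, y₁=1320  (since 829382401 − 476·1742400 = 1)

28799 1320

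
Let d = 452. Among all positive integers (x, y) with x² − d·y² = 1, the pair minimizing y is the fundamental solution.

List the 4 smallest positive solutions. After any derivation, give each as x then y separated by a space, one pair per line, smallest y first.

√452 = [21; 3,1,5,3,10,3,5,1,3,42, …], period ℓ=10 (even) → k=9
step 0: (21, 1)  from 21·(1,0) + (0,1)
step 1: (64, 3)  from 3·(21,1) + (1,0)
…
step 7: (263904, 12413)  from 5·(49579,2332) + (16009,753)
step 8: (313483, 14745)  from 1·(263904,12413) + (49579,2332)
step 9: (1204353, 56648)  from 3·(313483,14745) + (263904,12413)
fundamental: x₁=1204353, y₁=56648  (since 1450466148609 − 452·3208995904 = 1)
n=2: (1204353,56648)∘(1204353,56648) = (1204353·1204353+452·56648·56648, 1204353·56648+56648·1204353) = (2900932297217,136448377488)
n=3: (2900932297217,136448377488)∘(1204353,56648) = (1204353·2900932297217+452·56648·136448377488, 1204353·136448377488+56648·2900932297217) = (6987493029899166849,328664025545553880)
n=4: (6987493029899166849,328664025545553880)∘(1204353,56648) = (1204353·6987493029899166849+452·56648·328664025545553880, 1204353·328664025545553880+56648·6987493029899166849) = (16830816386073401651890177,791655010315592455701792)

1204353 56648
2900932297217 136448377488
6987493029899166849 328664025545553880
16830816386073401651890177 791655010315592455701792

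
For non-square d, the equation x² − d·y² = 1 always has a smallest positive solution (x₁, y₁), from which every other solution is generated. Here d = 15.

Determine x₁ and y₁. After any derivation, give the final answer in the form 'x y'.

4 1

[3; 1,6] for √15; ℓ=2 ⇒ convergent index 1
k=0  a_k=3  p_k/q_k = 3/1
k=1  a_k=1  p_k/q_k = 4/1
(x₁, y₁) = (4, 1);  4² − 15·1² = 1 ✓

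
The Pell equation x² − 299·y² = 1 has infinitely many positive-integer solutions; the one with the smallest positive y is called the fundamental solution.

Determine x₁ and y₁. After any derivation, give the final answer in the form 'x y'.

√299 → a₀=17, period (3,2,3,34); ℓ=4 even so k=3
a_0=17:  p_0=17·1+0=17,  q_0=17·0+1=1
…
a_2=2:  p_2=2·52+17=121,  q_2=2·3+1=7
a_3=3:  p_3=3·121+52=415,  q_3=3·7+3=24
→ (415, 24).  Check: 415²=172225, 299·24²=172224, difference 1.

415 24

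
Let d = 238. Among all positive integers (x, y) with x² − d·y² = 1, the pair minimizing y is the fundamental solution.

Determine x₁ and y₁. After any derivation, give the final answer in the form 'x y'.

11663 756

[15; 2,2,1,14,1,2,2,30] for √238; ℓ=8 ⇒ convergent index 7
step 0: (15, 1)  from 15·(1,0) + (0,1)
step 1: (31, 2)  from 2·(15,1) + (1,0)
…
step 3: (108, 7)  from 1·(77,5) + (31,2)
…
step 5: (1697, 110)  from 1·(1589,103) + (108,7)
step 6: (4983, 323)  from 2·(1697,110) + (1589,103)
step 7: (11663, 756)  from 2·(4983,323) + (1697,110)
(x₁, y₁) = (11663, 756);  11663² − 238·756² = 1 ✓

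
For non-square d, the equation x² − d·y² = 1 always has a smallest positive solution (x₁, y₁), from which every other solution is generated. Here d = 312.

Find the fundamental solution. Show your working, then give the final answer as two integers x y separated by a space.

53 3

√312 = [17; 1,1,1,34, …], period ℓ=4 (even) → k=3
step 0: (17, 1)  from 17·(1,0) + (0,1)
step 1: (18, 1)  from 1·(17,1) + (1,0)
step 2: (35, 2)  from 1·(18,1) + (17,1)
step 3: (53, 3)  from 1·(35,2) + (18,1)
(x₁, y₁) = (53, 3);  53² − 312·3² = 1 ✓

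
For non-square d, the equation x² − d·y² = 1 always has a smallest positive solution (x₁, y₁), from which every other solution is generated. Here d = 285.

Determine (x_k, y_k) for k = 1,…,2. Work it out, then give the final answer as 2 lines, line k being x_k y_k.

2431 144
11819521 700128

[16; 1,7,2,7,1,32] for √285; ℓ=6 ⇒ convergent index 5
a_0=16:  p_0=16·1+0=16,  q_0=16·0+1=1
…
a_4=7:  p_4=7·287+135=2144,  q_4=7·17+8=127
a_5=1:  p_5=1·2144+287=2431,  q_5=1·127+17=144
→ (2431, 144).  Check: 2431²=5909761, 285·144²=5909760, difference 1.
k=2:  x_2 = 2431·2431+285·144·144 = 11819521,  y_2 = 2431·144+144·2431 = 700128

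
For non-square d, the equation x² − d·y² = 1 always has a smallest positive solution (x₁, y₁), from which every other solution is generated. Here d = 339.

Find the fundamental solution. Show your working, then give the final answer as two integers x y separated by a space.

97970 5321

[18; 2,2,2,1,17,1,2,2,2,36] for √339; ℓ=10 ⇒ convergent index 9
i=0: a=18 ⇒ p=18, q=1
i=1: a=2 ⇒ p=37, q=2
i=2: a=2 ⇒ p=92, q=5
i=3: a=2 ⇒ p=221, q=12
i=4: a=1 ⇒ p=313, q=17
i=5: a=17 ⇒ p=5542, q=301
…
i=7: a=2 ⇒ p=17252, q=937
i=8: a=2 ⇒ p=40359, q=2192
i=9: a=2 ⇒ p=97970, q=5321
(x₁, y₁) = (97970, 5321);  97970² − 339·5321² = 1 ✓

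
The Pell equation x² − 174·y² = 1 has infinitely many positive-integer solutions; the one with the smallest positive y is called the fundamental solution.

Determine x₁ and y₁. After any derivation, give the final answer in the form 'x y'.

√174 = [13; 5,4,5,26, …], period ℓ=4 (even) → k=3
i=0: a=13 ⇒ p=13, q=1
…
i=2: a=4 ⇒ p=277, q=21
i=3: a=5 ⇒ p=1451, q=110
(x₁, y₁) = (1451, 110);  1451² − 174·110² = 1 ✓

1451 110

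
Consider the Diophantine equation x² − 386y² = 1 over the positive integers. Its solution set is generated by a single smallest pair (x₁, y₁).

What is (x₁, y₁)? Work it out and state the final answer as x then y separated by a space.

111555 5678

√386 = [19; 1,1,1,4,1,18,1,4,1,1,1,38, …], period ℓ=12 (even) → k=11
a_0=19:  p_0=19·1+0=19,  q_0=19·0+1=1
a_1=1:  p_1=1·19+1=20,  q_1=1·1+0=1
a_2=1:  p_2=1·20+19=39,  q_2=1·1+1=2
…
a_4=4:  p_4=4·59+39=275,  q_4=4·3+2=14
…
a_6=18:  p_6=18·334+275=6287,  q_6=18·17+14=320
…
a_8=4:  p_8=4·6621+6287=32771,  q_8=4·337+320=1668
…
a_10=1:  p_10=1·39392+32771=72163,  q_10=1·2005+1668=3673
a_11=1:  p_11=1·72163+39392=111555,  q_11=1·3673+2005=5678
→ (111555, 5678).  Check: 111555²=12444518025, 386·5678²=12444518024, difference 1.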